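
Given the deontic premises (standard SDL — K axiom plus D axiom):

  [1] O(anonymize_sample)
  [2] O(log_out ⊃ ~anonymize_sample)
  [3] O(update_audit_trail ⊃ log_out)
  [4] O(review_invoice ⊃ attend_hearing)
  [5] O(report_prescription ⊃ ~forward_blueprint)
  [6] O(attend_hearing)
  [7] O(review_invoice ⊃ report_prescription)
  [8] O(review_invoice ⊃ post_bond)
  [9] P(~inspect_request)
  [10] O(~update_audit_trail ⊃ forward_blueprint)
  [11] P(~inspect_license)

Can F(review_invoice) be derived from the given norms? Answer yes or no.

Yes

From premise 1 we have O(anonymize_sample).
Premise 2 is O(log_out ⊃ ~anonymize_sample); contrapositively O(anonymize_sample ⊃ ~log_out). Since O(anonymize_sample) holds, K gives O(~log_out).
Premise 3, O(update_audit_trail ⊃ log_out), contraposes to O(~log_out ⊃ ~update_audit_trail); with O(~log_out) we get O(~update_audit_trail).
From O(~update_audit_trail) and premise 10, O(~update_audit_trail ⊃ forward_blueprint), we obtain O(forward_blueprint).
The contrapositive of premise 5 (O(report_prescription ⊃ ~forward_blueprint)) is O(forward_blueprint ⊃ ~report_prescription), and O(forward_blueprint) is already established, so O(~report_prescription).
Premise 7 is O(review_invoice ⊃ report_prescription); contrapositively O(~report_prescription ⊃ ~review_invoice). Since O(~report_prescription) holds, K gives O(~review_invoice).
Premises 4, 6, 8, 9, 11 do not contribute to this derivation.
So O(~review_invoice) holds, i.e. F(review_invoice). The claim follows.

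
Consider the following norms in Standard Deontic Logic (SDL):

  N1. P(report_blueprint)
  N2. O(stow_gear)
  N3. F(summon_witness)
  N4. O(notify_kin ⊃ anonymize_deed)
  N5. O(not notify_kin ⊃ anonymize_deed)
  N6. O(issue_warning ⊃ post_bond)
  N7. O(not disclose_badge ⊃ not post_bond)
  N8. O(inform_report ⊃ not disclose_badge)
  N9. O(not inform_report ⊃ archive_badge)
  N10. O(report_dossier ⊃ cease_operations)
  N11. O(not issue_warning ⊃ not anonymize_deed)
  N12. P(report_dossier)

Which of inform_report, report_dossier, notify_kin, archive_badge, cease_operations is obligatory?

By case analysis on not notify_kin: premise 5 gives O(not notify_kin ⊃ anonymize_deed) and premise 4 gives O(notify_kin ⊃ anonymize_deed), so O(anonymize_deed) either way.
The contrapositive of premise 11 (O(not issue_warning ⊃ not anonymize_deed)) is O(anonymize_deed ⊃ issue_warning), and O(anonymize_deed) is already established, so O(issue_warning).
With premise 6, O(issue_warning ⊃ post_bond), the K-axiom yields O(post_bond).
Premise 7 is O(not disclose_badge ⊃ not post_bond); contrapositively O(post_bond ⊃ disclose_badge). Since O(post_bond) holds, K gives O(disclose_badge).
The contrapositive of premise 8 (O(inform_report ⊃ not disclose_badge)) is O(disclose_badge ⊃ not inform_report), and O(disclose_badge) is already established, so O(not inform_report).
From O(not inform_report) and premise 9, O(not inform_report ⊃ archive_badge), we obtain O(archive_badge).
So O(archive_badge) holds — archive_badge is obligatory. None of the other listed options is made obligatory by any chain of premises.

archive_badge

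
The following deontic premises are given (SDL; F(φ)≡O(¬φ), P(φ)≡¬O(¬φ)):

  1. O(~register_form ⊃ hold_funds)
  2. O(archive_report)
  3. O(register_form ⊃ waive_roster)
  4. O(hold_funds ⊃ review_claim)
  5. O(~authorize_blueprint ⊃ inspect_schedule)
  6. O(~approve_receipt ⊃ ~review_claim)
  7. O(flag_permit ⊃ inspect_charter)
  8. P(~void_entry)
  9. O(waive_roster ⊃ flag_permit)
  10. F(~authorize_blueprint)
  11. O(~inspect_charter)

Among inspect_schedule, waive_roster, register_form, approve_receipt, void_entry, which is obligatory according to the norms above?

approve_receipt

Premise 11 gives O(~inspect_charter).
Premise 7, O(flag_permit ⊃ inspect_charter), contraposes to O(~inspect_charter ⊃ ~flag_permit); with O(~inspect_charter) we get O(~flag_permit).
Premise 9, O(waive_roster ⊃ flag_permit), contraposes to O(~flag_permit ⊃ ~waive_roster); with O(~flag_permit) we get O(~waive_roster).
The contrapositive of premise 3 (O(register_form ⊃ waive_roster)) is O(~waive_roster ⊃ ~register_form), and O(~waive_roster) is already established, so O(~register_form).
Premise 1 is O(~register_form ⊃ hold_funds); since O(~register_form), deontic closure gives O(hold_funds).
Applying K to premise 4 (O(hold_funds ⊃ review_claim)) and O(hold_funds) yields O(review_claim).
The contrapositive of premise 6 (O(~approve_receipt ⊃ ~review_claim)) is O(review_claim ⊃ approve_receipt), and O(review_claim) is already established, so O(approve_receipt).
So O(approve_receipt) holds — approve_receipt is obligatory. None of the other listed options is made obligatory by any chain of premises.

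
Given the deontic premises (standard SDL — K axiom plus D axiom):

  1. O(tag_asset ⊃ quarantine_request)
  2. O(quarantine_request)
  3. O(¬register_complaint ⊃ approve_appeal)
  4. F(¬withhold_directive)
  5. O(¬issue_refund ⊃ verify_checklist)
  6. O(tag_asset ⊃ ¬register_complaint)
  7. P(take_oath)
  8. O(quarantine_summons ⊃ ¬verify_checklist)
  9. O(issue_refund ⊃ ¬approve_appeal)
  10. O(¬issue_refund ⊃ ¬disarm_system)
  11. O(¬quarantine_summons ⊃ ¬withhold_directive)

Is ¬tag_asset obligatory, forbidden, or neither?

Obligatory

F(¬withhold_directive) at premise 4 means O(withhold_directive).
Premise 11 is O(¬quarantine_summons ⊃ ¬withhold_directive); contrapositively O(withhold_directive ⊃ quarantine_summons). Since O(withhold_directive) holds, K gives O(quarantine_summons).
Applying K to premise 8 (O(quarantine_summons ⊃ ¬verify_checklist)) and O(quarantine_summons) yields O(¬verify_checklist).
Premise 5 is O(¬issue_refund ⊃ verify_checklist); contrapositively O(¬verify_checklist ⊃ issue_refund). Since O(¬verify_checklist) holds, K gives O(issue_refund).
With premise 9, O(issue_refund ⊃ ¬approve_appeal), the K-axiom yields O(¬approve_appeal).
Premise 3 is O(¬register_complaint ⊃ approve_appeal); contrapositively O(¬approve_appeal ⊃ register_complaint). Since O(¬approve_appeal) holds, K gives O(register_complaint).
Premise 6 is O(tag_asset ⊃ ¬register_complaint); contrapositively O(register_complaint ⊃ ¬tag_asset). Since O(register_complaint) holds, K gives O(¬tag_asset).
Premises 1, 2, 7, 10 do not contribute to this derivation.
Hence ¬tag_asset is obligatory.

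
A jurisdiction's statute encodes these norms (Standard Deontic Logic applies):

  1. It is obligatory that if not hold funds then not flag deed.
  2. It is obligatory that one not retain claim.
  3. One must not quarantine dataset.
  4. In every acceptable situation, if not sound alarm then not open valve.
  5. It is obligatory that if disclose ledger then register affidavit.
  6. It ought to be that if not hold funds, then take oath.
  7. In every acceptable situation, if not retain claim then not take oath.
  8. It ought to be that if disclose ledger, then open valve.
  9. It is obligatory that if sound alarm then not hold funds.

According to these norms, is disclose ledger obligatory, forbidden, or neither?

From premise 2 we have O(¬retain_claim).
Applying K to premise 7 (O(¬retain_claim → ¬take_oath)) and O(¬retain_claim) yields O(¬take_oath).
Premise 6 is O(¬hold_funds → take_oath); contrapositively O(¬take_oath → hold_funds). Since O(¬take_oath) holds, K gives O(hold_funds).
Premise 9, O(sound_alarm → ¬hold_funds), contraposes to O(hold_funds → ¬sound_alarm); with O(hold_funds) we get O(¬sound_alarm).
Applying K to premise 4 (O(¬sound_alarm → ¬open_valve)) and O(¬sound_alarm) yields O(¬open_valve).
Premise 8 is O(disclose_ledger → open_valve); contrapositively O(¬open_valve → ¬disclose_ledger). Since O(¬open_valve) holds, K gives O(¬disclose_ledger).
Premises 1, 3, 5 do not contribute to this derivation.
Thus O(¬disclose_ledger), which is F(disclose_ledger): disclose_ledger is forbidden.

Forbidden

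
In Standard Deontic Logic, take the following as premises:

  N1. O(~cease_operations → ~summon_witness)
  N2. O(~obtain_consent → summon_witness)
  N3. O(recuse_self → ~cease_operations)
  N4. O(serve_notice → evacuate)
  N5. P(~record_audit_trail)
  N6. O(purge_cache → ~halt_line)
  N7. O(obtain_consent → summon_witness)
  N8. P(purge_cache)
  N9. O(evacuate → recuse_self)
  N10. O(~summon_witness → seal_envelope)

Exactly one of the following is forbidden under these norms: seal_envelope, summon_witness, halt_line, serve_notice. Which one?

Premises 7 and 2 cover both cases: O(obtain_consent → summon_witness) and O(~obtain_consent → summon_witness). Since obtain_consent ∨ ~obtain_consent is a tautology, O(summon_witness) follows.
Premise 1, O(~cease_operations → ~summon_witness), contraposes to O(summon_witness → cease_operations); with O(summon_witness) we get O(cease_operations).
Premise 3, O(recuse_self → ~cease_operations), contraposes to O(cease_operations → ~recuse_self); with O(cease_operations) we get O(~recuse_self).
Premise 9 is O(evacuate → recuse_self); contrapositively O(~recuse_self → ~evacuate). Since O(~recuse_self) holds, K gives O(~evacuate).
The contrapositive of premise 4 (O(serve_notice → evacuate)) is O(~evacuate → ~serve_notice), and O(~evacuate) is already established, so O(~serve_notice).
So O(~serve_notice) holds, i.e. serve_notice is forbidden. None of the other listed options is forbidden under the premises.

serve_notice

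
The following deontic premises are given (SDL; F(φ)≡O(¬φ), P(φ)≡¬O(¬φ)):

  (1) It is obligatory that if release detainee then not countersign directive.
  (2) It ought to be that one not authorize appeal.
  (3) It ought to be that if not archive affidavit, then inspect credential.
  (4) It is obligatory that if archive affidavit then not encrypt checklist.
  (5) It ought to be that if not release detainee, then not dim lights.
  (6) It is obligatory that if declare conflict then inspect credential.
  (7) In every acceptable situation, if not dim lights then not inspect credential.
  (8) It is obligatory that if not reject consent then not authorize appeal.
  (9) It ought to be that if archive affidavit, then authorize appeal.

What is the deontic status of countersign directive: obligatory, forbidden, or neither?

Forbidden

Premise 2 states O(¬authorize_appeal) outright.
Premise 9, O(archive_affidavit → authorize_appeal), contraposes to O(¬authorize_appeal → ¬archive_affidavit); with O(¬authorize_appeal) we get O(¬archive_affidavit).
Applying K to premise 3 (O(¬archive_affidavit → inspect_credential)) and O(¬archive_affidavit) yields O(inspect_credential).
The contrapositive of premise 7 (O(¬dim_lights → ¬inspect_credential)) is O(inspect_credential → dim_lights), and O(inspect_credential) is already established, so O(dim_lights).
Premise 5 is O(¬release_detainee → ¬dim_lights); contrapositively O(dim_lights → release_detainee). Since O(dim_lights) holds, K gives O(release_detainee).
From O(release_detainee) and premise 1, O(release_detainee → ¬countersign_directive), we obtain O(¬countersign_directive).
Premises 4, 6, 8 do not contribute to this derivation.
Thus O(¬countersign_directive), which is F(countersign_directive): countersign_directive is forbidden.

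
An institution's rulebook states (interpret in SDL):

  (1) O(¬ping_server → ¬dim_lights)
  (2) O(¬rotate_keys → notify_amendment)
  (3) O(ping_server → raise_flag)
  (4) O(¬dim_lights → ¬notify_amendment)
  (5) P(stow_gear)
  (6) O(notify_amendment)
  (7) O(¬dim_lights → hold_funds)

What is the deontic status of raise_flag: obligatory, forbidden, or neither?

Premise 6 states O(notify_amendment) outright.
Premise 4 is O(¬dim_lights → ¬notify_amendment); contrapositively O(notify_amendment → dim_lights). Since O(notify_amendment) holds, K gives O(dim_lights).
The contrapositive of premise 1 (O(¬ping_server → ¬dim_lights)) is O(dim_lights → ping_server), and O(dim_lights) is already established, so O(ping_server).
Applying K to premise 3 (O(ping_server → raise_flag)) and O(ping_server) yields O(raise_flag).
Premises 2, 5, 7 do not contribute to this derivation.
Hence raise_flag is obligatory.

Obligatory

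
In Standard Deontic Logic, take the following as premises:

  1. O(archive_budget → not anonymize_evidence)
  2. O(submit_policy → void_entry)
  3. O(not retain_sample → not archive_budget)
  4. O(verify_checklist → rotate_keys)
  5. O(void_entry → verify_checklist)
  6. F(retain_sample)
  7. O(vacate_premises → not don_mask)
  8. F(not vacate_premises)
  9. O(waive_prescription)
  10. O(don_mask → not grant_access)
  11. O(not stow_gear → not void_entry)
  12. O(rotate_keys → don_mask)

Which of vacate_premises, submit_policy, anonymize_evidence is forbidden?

F(not vacate_premises) at premise 8 means O(vacate_premises).
From O(vacate_premises) and premise 7, O(vacate_premises → not don_mask), we obtain O(not don_mask).
Premise 12 is O(rotate_keys → don_mask); contrapositively O(not don_mask → not rotate_keys). Since O(not don_mask) holds, K gives O(not rotate_keys).
Premise 4 is O(verify_checklist → rotate_keys); contrapositively O(not rotate_keys → not verify_checklist). Since O(not rotate_keys) holds, K gives O(not verify_checklist).
The contrapositive of premise 5 (O(void_entry → verify_checklist)) is O(not verify_checklist → not void_entry), and O(not verify_checklist) is already established, so O(not void_entry).
Premise 2 is O(submit_policy → void_entry); contrapositively O(not void_entry → not submit_policy). Since O(not void_entry) holds, K gives O(not submit_policy).
So O(not submit_policy) holds, i.e. submit_policy is forbidden. None of the other listed options is forbidden under the premises.

submit_policy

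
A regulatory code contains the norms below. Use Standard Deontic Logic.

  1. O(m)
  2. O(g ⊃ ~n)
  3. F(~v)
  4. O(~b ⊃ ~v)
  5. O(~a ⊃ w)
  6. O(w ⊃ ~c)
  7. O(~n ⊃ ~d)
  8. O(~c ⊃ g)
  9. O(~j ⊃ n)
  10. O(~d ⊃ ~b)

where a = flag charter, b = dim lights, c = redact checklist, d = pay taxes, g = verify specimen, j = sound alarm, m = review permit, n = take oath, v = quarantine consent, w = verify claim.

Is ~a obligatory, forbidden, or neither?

Premise 3 is F(~v), i.e. O(v).
The contrapositive of premise 4 (O(~b ⊃ ~v)) is O(v ⊃ b), and O(v) is already established, so O(b).
Premise 10, O(~d ⊃ ~b), contraposes to O(b ⊃ d); with O(b) we get O(d).
The contrapositive of premise 7 (O(~n ⊃ ~d)) is O(d ⊃ n), and O(d) is already established, so O(n).
Premise 2 is O(g ⊃ ~n); contrapositively O(n ⊃ ~g). Since O(n) holds, K gives O(~g).
Premise 8, O(~c ⊃ g), contraposes to O(~g ⊃ c); with O(~g) we get O(c).
Premise 6, O(w ⊃ ~c), contraposes to O(c ⊃ ~w); with O(c) we get O(~w).
Premise 5 is O(~a ⊃ w); contrapositively O(~w ⊃ a). Since O(~w) holds, K gives O(a).
Premises 1, 9 do not contribute to this derivation.
Thus O(a), which is F(~a): ~a is forbidden.

Forbidden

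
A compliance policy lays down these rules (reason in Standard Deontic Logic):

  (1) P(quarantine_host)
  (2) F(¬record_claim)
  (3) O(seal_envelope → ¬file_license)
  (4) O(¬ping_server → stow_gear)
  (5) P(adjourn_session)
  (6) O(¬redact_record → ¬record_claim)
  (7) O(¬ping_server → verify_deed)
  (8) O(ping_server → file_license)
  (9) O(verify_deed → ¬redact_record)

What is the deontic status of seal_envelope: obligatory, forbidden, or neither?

Forbidden

Premise 2, F(¬record_claim), is equivalent to O(record_claim).
Premise 6 is O(¬redact_record → ¬record_claim); contrapositively O(record_claim → redact_record). Since O(record_claim) holds, K gives O(redact_record).
Premise 9, O(verify_deed → ¬redact_record), contraposes to O(redact_record → ¬verify_deed); with O(redact_record) we get O(¬verify_deed).
The contrapositive of premise 7 (O(¬ping_server → verify_deed)) is O(¬verify_deed → ping_server), and O(¬verify_deed) is already established, so O(ping_server).
With premise 8, O(ping_server → file_license), the K-axiom yields O(file_license).
Premise 3, O(seal_envelope → ¬file_license), contraposes to O(file_license → ¬seal_envelope); with O(file_license) we get O(¬seal_envelope).
Premises 1, 4, 5 do not contribute to this derivation.
Thus O(¬seal_envelope), which is F(seal_envelope): seal_envelope is forbidden.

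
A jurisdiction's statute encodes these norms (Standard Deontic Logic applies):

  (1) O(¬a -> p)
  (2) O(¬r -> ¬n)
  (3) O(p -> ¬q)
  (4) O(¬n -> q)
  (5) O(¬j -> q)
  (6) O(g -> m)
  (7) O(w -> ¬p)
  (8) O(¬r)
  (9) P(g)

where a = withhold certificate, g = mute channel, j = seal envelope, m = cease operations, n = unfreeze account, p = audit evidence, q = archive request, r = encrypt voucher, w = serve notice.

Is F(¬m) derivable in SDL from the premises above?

No

Premise 6 is O(g -> m), but O(g) is not derivable from the premises (the permission P(g) asserts only ¬O(¬g), not O(g)), so it does not yield O(m).
No other premise forces O(m). An ideal world satisfying every premise can still have ¬m true, so F(¬m) is not derivable.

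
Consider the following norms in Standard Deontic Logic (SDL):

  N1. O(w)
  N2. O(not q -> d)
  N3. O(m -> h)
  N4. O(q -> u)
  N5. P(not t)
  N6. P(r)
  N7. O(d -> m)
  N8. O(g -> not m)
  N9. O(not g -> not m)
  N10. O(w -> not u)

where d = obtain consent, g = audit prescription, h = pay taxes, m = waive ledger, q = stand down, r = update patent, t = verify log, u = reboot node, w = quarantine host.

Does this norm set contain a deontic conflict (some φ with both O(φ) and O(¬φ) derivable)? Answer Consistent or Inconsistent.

Inconsistent

By case analysis on g: premise 8 gives O(g -> not m) and premise 9 gives O(not g -> not m), so O(not m) either way.
The contrapositive of premise 7 (O(d -> m)) is O(not m -> not d), and O(not m) is already established, so O(not d).
Premise 2, O(not q -> d), contraposes to O(not d -> q); with O(not d) we get O(q).
Premise 4 is O(q -> u); since O(q), deontic closure gives O(u).
Premise 10, O(w -> not u), contraposes to O(u -> not w); with O(u) we get O(not w).
But premise 1 directly asserts O(w).
We now have both O(not w) and O(w) — w is simultaneously obligatory and forbidden, violating the D-axiom.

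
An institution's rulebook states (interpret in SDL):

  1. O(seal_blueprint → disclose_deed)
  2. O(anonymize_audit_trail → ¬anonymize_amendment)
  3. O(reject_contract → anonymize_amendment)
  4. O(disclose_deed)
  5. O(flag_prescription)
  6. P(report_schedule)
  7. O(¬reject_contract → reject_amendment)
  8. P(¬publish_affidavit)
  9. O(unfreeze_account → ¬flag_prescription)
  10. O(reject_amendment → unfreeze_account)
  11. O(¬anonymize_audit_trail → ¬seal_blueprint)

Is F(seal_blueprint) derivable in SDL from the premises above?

Yes

Premise 5 gives O(flag_prescription).
Premise 9 is O(unfreeze_account → ¬flag_prescription); contrapositively O(flag_prescription → ¬unfreeze_account). Since O(flag_prescription) holds, K gives O(¬unfreeze_account).
The contrapositive of premise 10 (O(reject_amendment → unfreeze_account)) is O(¬unfreeze_account → ¬reject_amendment), and O(¬unfreeze_account) is already established, so O(¬reject_amendment).
Premise 7, O(¬reject_contract → reject_amendment), contraposes to O(¬reject_amendment → reject_contract); with O(¬reject_amendment) we get O(reject_contract).
With premise 3, O(reject_contract → anonymize_amendment), the K-axiom yields O(anonymize_amendment).
The contrapositive of premise 2 (O(anonymize_audit_trail → ¬anonymize_amendment)) is O(anonymize_amendment → ¬anonymize_audit_trail), and O(anonymize_amendment) is already established, so O(¬anonymize_audit_trail).
With premise 11, O(¬anonymize_audit_trail → ¬seal_blueprint), the K-axiom yields O(¬seal_blueprint).
Premises 1, 4, 6, 8 do not contribute to this derivation.
So O(¬seal_blueprint) holds, i.e. F(seal_blueprint). The claim follows.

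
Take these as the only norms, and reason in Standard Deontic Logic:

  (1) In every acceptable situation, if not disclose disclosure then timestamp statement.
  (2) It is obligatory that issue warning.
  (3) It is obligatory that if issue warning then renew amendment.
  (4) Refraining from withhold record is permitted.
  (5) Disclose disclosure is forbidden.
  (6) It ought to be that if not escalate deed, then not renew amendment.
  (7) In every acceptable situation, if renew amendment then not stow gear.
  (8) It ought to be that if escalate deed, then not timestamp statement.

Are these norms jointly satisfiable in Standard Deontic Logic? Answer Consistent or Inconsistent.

Inconsistent

F(disclose_disclosure) at premise 5 means O(¬disclose_disclosure).
From O(¬disclose_disclosure) and premise 1, O(¬disclose_disclosure → timestamp_statement), we obtain O(timestamp_statement).
Premise 8, O(escalate_deed → ¬timestamp_statement), contraposes to O(timestamp_statement → ¬escalate_deed); with O(timestamp_statement) we get O(¬escalate_deed).
Premise 6 is O(¬escalate_deed → ¬renew_amendment); since O(¬escalate_deed), deontic closure gives O(¬renew_amendment).
The contrapositive of premise 3 (O(issue_warning → renew_amendment)) is O(¬renew_amendment → ¬issue_warning), and O(¬renew_amendment) is already established, so O(¬issue_warning).
Yet premise 2 states O(issue_warning).
We now have both O(¬issue_warning) and O(issue_warning) — issue_warning is simultaneously obligatory and forbidden, violating the D-axiom.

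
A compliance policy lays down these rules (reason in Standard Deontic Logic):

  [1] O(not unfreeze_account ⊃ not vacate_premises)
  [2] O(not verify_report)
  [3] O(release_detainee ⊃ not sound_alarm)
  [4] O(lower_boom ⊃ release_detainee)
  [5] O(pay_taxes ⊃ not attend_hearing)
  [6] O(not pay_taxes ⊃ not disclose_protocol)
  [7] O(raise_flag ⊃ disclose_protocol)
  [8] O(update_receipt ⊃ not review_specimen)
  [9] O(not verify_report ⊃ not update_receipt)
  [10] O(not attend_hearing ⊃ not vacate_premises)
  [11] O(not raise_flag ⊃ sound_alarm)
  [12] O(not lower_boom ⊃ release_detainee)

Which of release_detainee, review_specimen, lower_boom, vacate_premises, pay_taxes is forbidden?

Premises 4 and 12 are O(lower_boom ⊃ release_detainee) and O(not lower_boom ⊃ release_detainee); every ideal world satisfies lower_boom or not lower_boom, so in either case release_detainee holds — hence O(release_detainee).
With premise 3, O(release_detainee ⊃ not sound_alarm), the K-axiom yields O(not sound_alarm).
Premise 11, O(not raise_flag ⊃ sound_alarm), contraposes to O(not sound_alarm ⊃ raise_flag); with O(not sound_alarm) we get O(raise_flag).
With premise 7, O(raise_flag ⊃ disclose_protocol), the K-axiom yields O(disclose_protocol).
The contrapositive of premise 6 (O(not pay_taxes ⊃ not disclose_protocol)) is O(disclose_protocol ⊃ pay_taxes), and O(disclose_protocol) is already established, so O(pay_taxes).
With premise 5, O(pay_taxes ⊃ not attend_hearing), the K-axiom yields O(not attend_hearing).
With premise 10, O(not attend_hearing ⊃ not vacate_premises), the K-axiom yields O(not vacate_premises).
So O(not vacate_premises) holds, i.e. vacate_premises is forbidden. None of the other listed options is forbidden under the premises.

vacate_premises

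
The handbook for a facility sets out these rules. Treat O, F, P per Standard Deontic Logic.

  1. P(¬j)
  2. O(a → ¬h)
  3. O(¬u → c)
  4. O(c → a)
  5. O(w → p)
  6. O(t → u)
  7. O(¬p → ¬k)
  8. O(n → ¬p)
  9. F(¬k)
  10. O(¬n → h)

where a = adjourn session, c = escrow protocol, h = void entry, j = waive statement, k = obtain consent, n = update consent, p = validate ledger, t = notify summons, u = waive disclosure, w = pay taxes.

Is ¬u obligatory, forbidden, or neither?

Forbidden

Premise 9 is F(¬k), i.e. O(k).
Premise 7, O(¬p → ¬k), contraposes to O(k → p); with O(k) we get O(p).
Premise 8, O(n → ¬p), contraposes to O(p → ¬n); with O(p) we get O(¬n).
With premise 10, O(¬n → h), the K-axiom yields O(h).
Premise 2, O(a → ¬h), contraposes to O(h → ¬a); with O(h) we get O(¬a).
The contrapositive of premise 4 (O(c → a)) is O(¬a → ¬c), and O(¬a) is already established, so O(¬c).
The contrapositive of premise 3 (O(¬u → c)) is O(¬c → u), and O(¬c) is already established, so O(u).
Premises 1, 5, 6 do not contribute to this derivation.
Thus O(u), which is F(¬u): ¬u is forbidden.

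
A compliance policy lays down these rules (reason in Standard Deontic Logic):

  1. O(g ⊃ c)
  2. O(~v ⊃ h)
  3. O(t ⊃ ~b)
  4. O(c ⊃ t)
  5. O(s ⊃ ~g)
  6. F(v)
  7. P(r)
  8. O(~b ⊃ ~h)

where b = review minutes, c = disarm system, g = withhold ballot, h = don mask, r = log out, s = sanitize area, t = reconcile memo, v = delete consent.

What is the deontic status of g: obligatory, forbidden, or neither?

F(v) at premise 6 means O(~v).
From O(~v) and premise 2, O(~v ⊃ h), we obtain O(h).
Premise 8 is O(~b ⊃ ~h); contrapositively O(h ⊃ b). Since O(h) holds, K gives O(b).
The contrapositive of premise 3 (O(t ⊃ ~b)) is O(b ⊃ ~t), and O(b) is already established, so O(~t).
Premise 4 is O(c ⊃ t); contrapositively O(~t ⊃ ~c). Since O(~t) holds, K gives O(~c).
Premise 1 is O(g ⊃ c); contrapositively O(~c ⊃ ~g). Since O(~c) holds, K gives O(~g).
Premises 5, 7 do not contribute to this derivation.
Thus O(~g), which is F(g): g is forbidden.

Forbidden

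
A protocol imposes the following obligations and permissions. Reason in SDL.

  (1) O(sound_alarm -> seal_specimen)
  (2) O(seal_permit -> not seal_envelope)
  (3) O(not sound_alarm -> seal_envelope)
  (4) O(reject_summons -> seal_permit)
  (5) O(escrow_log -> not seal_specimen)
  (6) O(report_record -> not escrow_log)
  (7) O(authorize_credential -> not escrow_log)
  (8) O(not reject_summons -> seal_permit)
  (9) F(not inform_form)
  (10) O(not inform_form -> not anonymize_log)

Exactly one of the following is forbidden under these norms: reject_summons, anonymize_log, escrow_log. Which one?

Premises 4 and 8 cover both cases: O(reject_summons -> seal_permit) and O(not reject_summons -> seal_permit). Since reject_summons ∨ not reject_summons is a tautology, O(seal_permit) follows.
Applying K to premise 2 (O(seal_permit -> not seal_envelope)) and O(seal_permit) yields O(not seal_envelope).
Premise 3 is O(not sound_alarm -> seal_envelope); contrapositively O(not seal_envelope -> sound_alarm). Since O(not seal_envelope) holds, K gives O(sound_alarm).
Premise 1 is O(sound_alarm -> seal_specimen); since O(sound_alarm), deontic closure gives O(seal_specimen).
Premise 5 is O(escrow_log -> not seal_specimen); contrapositively O(seal_specimen -> not escrow_log). Since O(seal_specimen) holds, K gives O(not escrow_log).
So O(not escrow_log) holds, i.e. escrow_log is forbidden. None of the other listed options is forbidden under the premises.

escrow_log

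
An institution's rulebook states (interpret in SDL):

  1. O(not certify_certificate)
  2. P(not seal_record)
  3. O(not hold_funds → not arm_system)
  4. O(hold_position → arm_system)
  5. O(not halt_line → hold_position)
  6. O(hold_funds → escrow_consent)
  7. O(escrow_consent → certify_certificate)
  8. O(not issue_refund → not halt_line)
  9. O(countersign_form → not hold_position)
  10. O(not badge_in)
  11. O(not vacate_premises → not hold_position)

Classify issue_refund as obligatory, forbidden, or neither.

Obligatory

Premise 1 states O(not certify_certificate) outright.
Premise 7, O(escrow_consent → certify_certificate), contraposes to O(not certify_certificate → not escrow_consent); with O(not certify_certificate) we get O(not escrow_consent).
Premise 6 is O(hold_funds → escrow_consent); contrapositively O(not escrow_consent → not hold_funds). Since O(not escrow_consent) holds, K gives O(not hold_funds).
Premise 3 is O(not hold_funds → not arm_system); since O(not hold_funds), deontic closure gives O(not arm_system).
Premise 4 is O(hold_position → arm_system); contrapositively O(not arm_system → not hold_position). Since O(not arm_system) holds, K gives O(not hold_position).
Premise 5 is O(not halt_line → hold_position); contrapositively O(not hold_position → halt_line). Since O(not hold_position) holds, K gives O(halt_line).
The contrapositive of premise 8 (O(not issue_refund → not halt_line)) is O(halt_line → issue_refund), and O(halt_line) is already established, so O(issue_refund).
Premises 2, 9, 10, 11 do not contribute to this derivation.
Hence issue_refund is obligatory.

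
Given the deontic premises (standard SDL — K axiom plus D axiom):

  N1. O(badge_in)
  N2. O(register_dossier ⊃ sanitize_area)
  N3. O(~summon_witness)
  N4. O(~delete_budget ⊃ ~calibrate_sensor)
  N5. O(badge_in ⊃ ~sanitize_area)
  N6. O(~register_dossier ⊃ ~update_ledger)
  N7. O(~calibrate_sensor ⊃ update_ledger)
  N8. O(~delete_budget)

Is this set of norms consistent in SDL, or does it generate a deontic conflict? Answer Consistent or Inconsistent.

From premise 1 we have O(badge_in).
Applying K to premise 5 (O(badge_in ⊃ ~sanitize_area)) and O(badge_in) yields O(~sanitize_area).
Premise 2 is O(register_dossier ⊃ sanitize_area); contrapositively O(~sanitize_area ⊃ ~register_dossier). Since O(~sanitize_area) holds, K gives O(~register_dossier).
From O(~register_dossier) and premise 6, O(~register_dossier ⊃ ~update_ledger), we obtain O(~update_ledger).
The contrapositive of premise 7 (O(~calibrate_sensor ⊃ update_ledger)) is O(~update_ledger ⊃ calibrate_sensor), and O(~update_ledger) is already established, so O(calibrate_sensor).
The contrapositive of premise 4 (O(~delete_budget ⊃ ~calibrate_sensor)) is O(calibrate_sensor ⊃ delete_budget), and O(calibrate_sensor) is already established, so O(delete_budget).
But premise 8 directly asserts O(~delete_budget).
We now have both O(delete_budget) and O(~delete_budget) — delete_budget is simultaneously obligatory and forbidden, violating the D-axiom.

Inconsistent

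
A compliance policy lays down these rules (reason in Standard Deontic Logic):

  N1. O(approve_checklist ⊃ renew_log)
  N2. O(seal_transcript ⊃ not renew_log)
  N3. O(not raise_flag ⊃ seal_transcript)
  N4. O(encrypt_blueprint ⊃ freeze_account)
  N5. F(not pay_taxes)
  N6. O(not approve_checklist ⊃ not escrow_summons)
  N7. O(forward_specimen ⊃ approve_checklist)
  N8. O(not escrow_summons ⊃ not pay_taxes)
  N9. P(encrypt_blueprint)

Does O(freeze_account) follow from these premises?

No

Premise 4 is O(encrypt_blueprint ⊃ freeze_account), but O(encrypt_blueprint) is not derivable from the premises (the permission P(encrypt_blueprint) asserts only not O(not encrypt_blueprint), not O(encrypt_blueprint)), so it does not yield O(freeze_account).
No other premise forces O(freeze_account). An ideal world satisfying every premise can still have freeze_account false, so O(freeze_account) is not derivable.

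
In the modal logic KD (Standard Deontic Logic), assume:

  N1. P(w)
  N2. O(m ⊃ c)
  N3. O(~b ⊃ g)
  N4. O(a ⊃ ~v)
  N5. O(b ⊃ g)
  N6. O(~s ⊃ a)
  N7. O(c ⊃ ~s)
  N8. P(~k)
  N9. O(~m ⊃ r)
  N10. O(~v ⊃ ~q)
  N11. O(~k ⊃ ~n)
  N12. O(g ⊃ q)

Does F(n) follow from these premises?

No

Premise 11 is O(~k ⊃ ~n), but O(~k) is not derivable from the premises (the permission P(~k) asserts only ~O(k), not O(~k)), so it does not yield O(~n).
No other premise forces O(~n). An ideal world satisfying every premise can still have n true, so F(n) is not derivable.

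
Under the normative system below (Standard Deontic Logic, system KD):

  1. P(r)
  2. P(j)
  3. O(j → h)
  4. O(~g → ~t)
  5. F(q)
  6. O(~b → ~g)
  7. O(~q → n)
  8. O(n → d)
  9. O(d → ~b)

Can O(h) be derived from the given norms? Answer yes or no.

No

Premise 3 is O(j → h), but O(j) is not derivable from the premises (the permission P(j) asserts only ~O(~j), not O(j)), so it does not yield O(h).
No other premise forces O(h). An ideal world satisfying every premise can still have h false, so O(h) is not derivable.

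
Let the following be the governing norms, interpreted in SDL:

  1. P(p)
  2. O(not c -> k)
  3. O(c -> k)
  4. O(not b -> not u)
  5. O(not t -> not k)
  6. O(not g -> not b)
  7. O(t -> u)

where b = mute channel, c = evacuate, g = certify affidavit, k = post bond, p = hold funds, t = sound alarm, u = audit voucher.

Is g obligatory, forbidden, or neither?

By case analysis on not c: premise 2 gives O(not c -> k) and premise 3 gives O(c -> k), so O(k) either way.
Premise 5 is O(not t -> not k); contrapositively O(k -> t). Since O(k) holds, K gives O(t).
Applying K to premise 7 (O(t -> u)) and O(t) yields O(u).
Premise 4 is O(not b -> not u); contrapositively O(u -> b). Since O(u) holds, K gives O(b).
Premise 6, O(not g -> not b), contraposes to O(b -> g); with O(b) we get O(g).
Premise 1 does not contribute to this derivation.
Hence g is obligatory.

Obligatory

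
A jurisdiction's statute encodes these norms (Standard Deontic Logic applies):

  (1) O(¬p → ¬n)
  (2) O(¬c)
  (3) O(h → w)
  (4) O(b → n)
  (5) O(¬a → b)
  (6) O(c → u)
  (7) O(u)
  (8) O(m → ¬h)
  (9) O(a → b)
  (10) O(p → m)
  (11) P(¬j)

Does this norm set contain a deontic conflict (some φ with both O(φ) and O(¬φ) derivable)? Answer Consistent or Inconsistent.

Consistent

Premise 6 is O(c → u); even if O(u) held, inferring O(c) would be affirming the consequent — invalid.
So O(c) is not derivable, and the apparent clash with O(¬c) does not arise.
A world satisfying every obligation exists (e.g. a=false, b=true, c=false, h=false, j=false, m=true, n=true, p=true, u=true, w=false); no atom is both obligatory and forbidden, so the set is consistent.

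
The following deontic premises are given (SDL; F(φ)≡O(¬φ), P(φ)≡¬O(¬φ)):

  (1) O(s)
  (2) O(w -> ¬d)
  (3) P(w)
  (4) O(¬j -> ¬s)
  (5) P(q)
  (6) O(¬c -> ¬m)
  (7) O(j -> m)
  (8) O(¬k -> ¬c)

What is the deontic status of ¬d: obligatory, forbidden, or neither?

Premise 2 is O(w -> ¬d), but O(w) is not derivable from the premises (the permission P(w) asserts only ¬O(¬w), not O(w)), so it does not yield O(¬d).
No premise or chain of K-axiom applications forces O(¬d), and none forces O(d). So ¬d is neither obligatory nor forbidden under these norms.

Neither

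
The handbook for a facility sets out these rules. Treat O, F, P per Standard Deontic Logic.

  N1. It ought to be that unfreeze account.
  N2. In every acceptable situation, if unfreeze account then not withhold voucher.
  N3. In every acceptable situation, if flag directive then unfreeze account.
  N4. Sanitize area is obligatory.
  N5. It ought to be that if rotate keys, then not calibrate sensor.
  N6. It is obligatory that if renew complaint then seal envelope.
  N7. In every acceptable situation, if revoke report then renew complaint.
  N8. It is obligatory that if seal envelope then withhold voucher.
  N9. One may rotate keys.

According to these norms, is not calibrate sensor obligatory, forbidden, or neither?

Premise 5 is O(rotate_keys → ¬calibrate_sensor), but O(rotate_keys) is not derivable from the premises (the permission P(rotate_keys) asserts only ¬O(¬rotate_keys), not O(rotate_keys)), so it does not yield O(¬calibrate_sensor).
No premise or chain of K-axiom applications forces O(¬calibrate_sensor), and none forces O(calibrate_sensor). So ¬calibrate_sensor is neither obligatory nor forbidden under these norms.

Neither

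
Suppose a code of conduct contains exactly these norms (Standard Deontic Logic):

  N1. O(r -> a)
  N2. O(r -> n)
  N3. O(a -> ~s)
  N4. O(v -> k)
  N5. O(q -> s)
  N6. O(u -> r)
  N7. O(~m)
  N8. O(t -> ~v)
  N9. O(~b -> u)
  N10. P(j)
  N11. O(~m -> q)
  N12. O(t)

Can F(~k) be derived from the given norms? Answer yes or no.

No

Premise 4 is O(v -> k), but O(v) is not derivable from the premises, so it does not yield O(k).
No other premise forces O(k). An ideal world satisfying every premise can still have ~k true, so F(~k) is not derivable.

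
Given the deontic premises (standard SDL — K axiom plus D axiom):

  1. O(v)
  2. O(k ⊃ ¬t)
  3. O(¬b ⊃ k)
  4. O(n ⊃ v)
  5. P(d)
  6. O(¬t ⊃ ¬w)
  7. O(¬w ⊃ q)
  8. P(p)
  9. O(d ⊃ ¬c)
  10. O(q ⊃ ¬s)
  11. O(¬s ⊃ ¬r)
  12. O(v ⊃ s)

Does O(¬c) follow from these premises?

No

Premise 9 is O(d ⊃ ¬c), but O(d) is not derivable from the premises (the permission P(d) asserts only ¬O(¬d), not O(d)), so it does not yield O(¬c).
No other premise forces O(¬c). An ideal world satisfying every premise can still have ¬c false, so O(¬c) is not derivable.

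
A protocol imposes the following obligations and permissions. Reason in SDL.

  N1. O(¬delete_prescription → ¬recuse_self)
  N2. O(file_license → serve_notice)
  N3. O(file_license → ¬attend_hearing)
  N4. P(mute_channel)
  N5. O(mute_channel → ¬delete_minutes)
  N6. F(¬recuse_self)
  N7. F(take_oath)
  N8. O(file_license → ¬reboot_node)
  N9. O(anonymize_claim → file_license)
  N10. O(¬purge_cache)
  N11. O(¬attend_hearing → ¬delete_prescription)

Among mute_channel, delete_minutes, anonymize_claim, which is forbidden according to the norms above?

Premise 6 is F(¬recuse_self), i.e. O(recuse_self).
The contrapositive of premise 1 (O(¬delete_prescription → ¬recuse_self)) is O(recuse_self → delete_prescription), and O(recuse_self) is already established, so O(delete_prescription).
The contrapositive of premise 11 (O(¬attend_hearing → ¬delete_prescription)) is O(delete_prescription → attend_hearing), and O(delete_prescription) is already established, so O(attend_hearing).
The contrapositive of premise 3 (O(file_license → ¬attend_hearing)) is O(attend_hearing → ¬file_license), and O(attend_hearing) is already established, so O(¬file_license).
Premise 9 is O(anonymize_claim → file_license); contrapositively O(¬file_license → ¬anonymize_claim). Since O(¬file_license) holds, K gives O(¬anonymize_claim).
So O(¬anonymize_claim) holds, i.e. anonymize_claim is forbidden. None of the other listed options is forbidden under the premises.

anonymize_claim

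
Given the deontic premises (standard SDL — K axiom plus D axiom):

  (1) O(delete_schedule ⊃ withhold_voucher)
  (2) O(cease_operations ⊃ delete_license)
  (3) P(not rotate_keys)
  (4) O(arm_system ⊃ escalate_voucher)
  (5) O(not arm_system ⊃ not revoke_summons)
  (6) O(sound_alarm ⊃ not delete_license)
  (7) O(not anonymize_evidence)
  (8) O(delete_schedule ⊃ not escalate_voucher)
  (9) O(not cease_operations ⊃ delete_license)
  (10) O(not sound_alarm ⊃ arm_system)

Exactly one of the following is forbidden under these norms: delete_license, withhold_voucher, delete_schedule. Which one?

delete_schedule

Premises 9 and 2 cover both cases: O(not cease_operations ⊃ delete_license) and O(cease_operations ⊃ delete_license). Since not cease_operations ∨ cease_operations is a tautology, O(delete_license) follows.
The contrapositive of premise 6 (O(sound_alarm ⊃ not delete_license)) is O(delete_license ⊃ not sound_alarm), and O(delete_license) is already established, so O(not sound_alarm).
From O(not sound_alarm) and premise 10, O(not sound_alarm ⊃ arm_system), we obtain O(arm_system).
From O(arm_system) and premise 4, O(arm_system ⊃ escalate_voucher), we obtain O(escalate_voucher).
Premise 8, O(delete_schedule ⊃ not escalate_voucher), contraposes to O(escalate_voucher ⊃ not delete_schedule); with O(escalate_voucher) we get O(not delete_schedule).
So O(not delete_schedule) holds, i.e. delete_schedule is forbidden. None of the other listed options is forbidden under the premises.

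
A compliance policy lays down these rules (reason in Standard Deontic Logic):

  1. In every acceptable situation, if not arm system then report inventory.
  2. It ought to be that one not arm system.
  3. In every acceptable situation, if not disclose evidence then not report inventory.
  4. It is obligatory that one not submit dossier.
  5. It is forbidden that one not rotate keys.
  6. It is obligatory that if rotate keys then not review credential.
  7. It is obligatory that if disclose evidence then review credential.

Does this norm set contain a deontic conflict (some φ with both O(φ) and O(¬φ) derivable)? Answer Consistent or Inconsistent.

Inconsistent

From premise 2 we have O(¬arm_system).
From O(¬arm_system) and premise 1, O(¬arm_system → report_inventory), we obtain O(report_inventory).
Premise 3, O(¬disclose_evidence → ¬report_inventory), contraposes to O(report_inventory → disclose_evidence); with O(report_inventory) we get O(disclose_evidence).
From O(disclose_evidence) and premise 7, O(disclose_evidence → review_credential), we obtain O(review_credential).
Premise 6, O(rotate_keys → ¬review_credential), contraposes to O(review_credential → ¬rotate_keys); with O(review_credential) we get O(¬rotate_keys).
But premise 5, F(¬rotate_keys), means O(rotate_keys).
We now have both O(¬rotate_keys) and O(rotate_keys) — rotate_keys is simultaneously obligatory and forbidden, violating the D-axiom.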